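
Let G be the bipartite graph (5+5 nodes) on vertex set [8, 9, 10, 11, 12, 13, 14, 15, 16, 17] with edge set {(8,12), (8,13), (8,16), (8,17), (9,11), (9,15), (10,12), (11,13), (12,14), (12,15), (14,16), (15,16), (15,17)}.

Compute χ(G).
χ(G) = 2

Clique number ω(G) = 2 (lower bound: χ ≥ ω).
The graph is bipartite (no odd cycle), so 2 colors suffice: χ(G) = 2.
A valid 2-coloring: color 1: [8, 10, 11, 14, 15]; color 2: [9, 12, 13, 16, 17].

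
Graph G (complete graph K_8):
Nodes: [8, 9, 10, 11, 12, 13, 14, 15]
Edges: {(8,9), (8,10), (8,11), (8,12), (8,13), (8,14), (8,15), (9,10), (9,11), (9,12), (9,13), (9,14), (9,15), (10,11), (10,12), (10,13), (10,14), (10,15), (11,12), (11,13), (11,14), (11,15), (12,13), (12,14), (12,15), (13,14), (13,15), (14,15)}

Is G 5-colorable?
The clique on vertices [8, 9, 10, 11, 12, 13, 14, 15] has size 8 > 5, so it alone needs 8 colors.

No, G is not 5-colorable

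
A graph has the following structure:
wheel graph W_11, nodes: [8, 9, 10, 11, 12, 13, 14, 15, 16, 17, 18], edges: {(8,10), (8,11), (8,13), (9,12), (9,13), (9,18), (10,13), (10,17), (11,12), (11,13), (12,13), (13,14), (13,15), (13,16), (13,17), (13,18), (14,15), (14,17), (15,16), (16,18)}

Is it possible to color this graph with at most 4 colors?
Yes, G is 4-colorable

A valid 4-coloring: color 1: [13]; color 2: [8, 12, 15, 17, 18]; color 3: [9, 10, 11, 14, 16].
(χ(G) = 3 ≤ 4.)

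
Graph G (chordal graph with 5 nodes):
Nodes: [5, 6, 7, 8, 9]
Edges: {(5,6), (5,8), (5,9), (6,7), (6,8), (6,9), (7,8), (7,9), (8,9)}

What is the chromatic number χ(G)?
Clique number ω(G) = 4 (lower bound: χ ≥ ω).
The clique on [5, 6, 8, 9] has size 4, forcing χ ≥ 4, and the coloring below uses 4 colors, so χ(G) = 4.
A valid 4-coloring: color 1: [8]; color 2: [6]; color 3: [9]; color 4: [5, 7].

χ(G) = 4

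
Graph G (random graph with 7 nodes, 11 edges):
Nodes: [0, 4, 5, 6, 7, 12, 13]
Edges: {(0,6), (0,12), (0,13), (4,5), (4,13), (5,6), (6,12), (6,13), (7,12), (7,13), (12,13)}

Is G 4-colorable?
A valid 4-coloring: color 1: [5, 13]; color 2: [4, 6, 7]; color 3: [12]; color 4: [0].
(χ(G) = 4 ≤ 4.)

Yes, G is 4-colorable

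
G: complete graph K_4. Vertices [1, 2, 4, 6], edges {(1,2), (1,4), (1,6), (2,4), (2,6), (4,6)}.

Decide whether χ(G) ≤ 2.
The clique on vertices [1, 2, 4, 6] has size 4 > 2, so it alone needs 4 colors.

No, G is not 2-colorable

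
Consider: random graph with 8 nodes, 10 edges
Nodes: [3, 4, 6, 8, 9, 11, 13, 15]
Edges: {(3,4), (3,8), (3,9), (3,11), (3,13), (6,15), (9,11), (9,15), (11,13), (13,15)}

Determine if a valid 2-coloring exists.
The clique on vertices [3, 9, 11] has size 3 > 2, so it alone needs 3 colors.

No, G is not 2-colorable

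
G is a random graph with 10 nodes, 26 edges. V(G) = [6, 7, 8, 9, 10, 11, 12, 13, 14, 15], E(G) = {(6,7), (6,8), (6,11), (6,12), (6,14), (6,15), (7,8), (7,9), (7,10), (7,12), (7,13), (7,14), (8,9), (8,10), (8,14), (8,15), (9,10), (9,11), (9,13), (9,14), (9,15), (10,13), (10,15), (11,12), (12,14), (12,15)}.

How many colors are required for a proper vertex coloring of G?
χ(G) = 4

Clique number ω(G) = 4 (lower bound: χ ≥ ω).
The clique on [8, 9, 10, 15] has size 4, forcing χ ≥ 4, and the coloring below uses 4 colors, so χ(G) = 4.
A valid 4-coloring: color 1: [6, 9]; color 2: [7, 11, 15]; color 3: [8, 12, 13]; color 4: [10, 14].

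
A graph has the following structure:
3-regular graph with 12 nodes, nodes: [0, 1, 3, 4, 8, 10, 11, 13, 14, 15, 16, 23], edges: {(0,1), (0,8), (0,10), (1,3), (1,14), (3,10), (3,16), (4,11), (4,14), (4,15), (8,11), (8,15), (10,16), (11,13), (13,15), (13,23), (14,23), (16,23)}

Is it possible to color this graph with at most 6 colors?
A valid 6-coloring: color 1: [1, 4, 8, 10, 23]; color 2: [0, 3, 11, 14, 15]; color 3: [13, 16].
(χ(G) = 3 ≤ 6.)

Yes, G is 6-colorable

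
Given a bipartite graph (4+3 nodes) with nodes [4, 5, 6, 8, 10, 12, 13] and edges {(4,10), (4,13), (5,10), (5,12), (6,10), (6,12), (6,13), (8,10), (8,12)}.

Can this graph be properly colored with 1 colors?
No, G is not 1-colorable

Edge (8,10) forces its endpoints to differ, so 1 color is not enough.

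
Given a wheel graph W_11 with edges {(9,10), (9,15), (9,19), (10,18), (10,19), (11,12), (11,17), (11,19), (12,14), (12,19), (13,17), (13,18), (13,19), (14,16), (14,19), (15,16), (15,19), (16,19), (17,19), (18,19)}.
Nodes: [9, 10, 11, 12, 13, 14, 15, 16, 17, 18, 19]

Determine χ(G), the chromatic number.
χ(G) = 3

Clique number ω(G) = 3 (lower bound: χ ≥ ω).
The clique on [9, 10, 19] has size 3, forcing χ ≥ 3, and the coloring below uses 3 colors, so χ(G) = 3.
A valid 3-coloring: color 1: [19]; color 2: [9, 12, 16, 17, 18]; color 3: [10, 11, 13, 14, 15].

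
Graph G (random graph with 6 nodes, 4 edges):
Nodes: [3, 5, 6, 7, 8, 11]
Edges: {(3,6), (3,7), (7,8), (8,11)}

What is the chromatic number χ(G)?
Clique number ω(G) = 2 (lower bound: χ ≥ ω).
The graph is bipartite (no odd cycle), so 2 colors suffice: χ(G) = 2.
A valid 2-coloring: color 1: [5, 6, 7, 11]; color 2: [3, 8].

χ(G) = 2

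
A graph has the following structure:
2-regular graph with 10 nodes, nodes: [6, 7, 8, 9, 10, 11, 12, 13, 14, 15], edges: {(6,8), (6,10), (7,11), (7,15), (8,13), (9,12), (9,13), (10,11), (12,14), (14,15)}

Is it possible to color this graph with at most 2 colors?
A valid 2-coloring: color 1: [6, 11, 12, 13, 15]; color 2: [7, 8, 9, 10, 14].
(χ(G) = 2 ≤ 2.)

Yes, G is 2-colorable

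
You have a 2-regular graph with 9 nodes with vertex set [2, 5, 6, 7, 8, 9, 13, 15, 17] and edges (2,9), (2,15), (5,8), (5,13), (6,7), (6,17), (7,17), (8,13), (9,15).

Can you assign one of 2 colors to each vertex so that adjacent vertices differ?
No, G is not 2-colorable

The clique on vertices [2, 9, 15] has size 3 > 2, so it alone needs 3 colors.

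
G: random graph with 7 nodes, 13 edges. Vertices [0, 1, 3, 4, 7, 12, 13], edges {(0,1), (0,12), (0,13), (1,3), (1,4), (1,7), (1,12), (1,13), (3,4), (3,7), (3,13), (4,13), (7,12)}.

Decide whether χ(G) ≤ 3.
No, G is not 3-colorable

The clique on vertices [1, 3, 4, 13] has size 4 > 3, so it alone needs 4 colors.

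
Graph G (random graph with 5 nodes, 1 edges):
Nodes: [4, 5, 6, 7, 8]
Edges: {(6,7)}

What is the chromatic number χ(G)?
χ(G) = 2

Clique number ω(G) = 2 (lower bound: χ ≥ ω).
The graph is bipartite (no odd cycle), so 2 colors suffice: χ(G) = 2.
A valid 2-coloring: color 1: [4, 5, 6, 8]; color 2: [7].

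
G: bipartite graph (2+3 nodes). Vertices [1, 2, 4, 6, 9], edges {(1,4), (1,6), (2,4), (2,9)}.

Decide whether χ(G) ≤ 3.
A valid 3-coloring: color 1: [1, 2]; color 2: [4, 6, 9].
(χ(G) = 2 ≤ 3.)

Yes, G is 3-colorable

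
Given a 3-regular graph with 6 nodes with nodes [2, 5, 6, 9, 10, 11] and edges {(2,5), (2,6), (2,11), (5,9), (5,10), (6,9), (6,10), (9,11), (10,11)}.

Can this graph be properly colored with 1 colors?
Edge (9,11) forces its endpoints to differ, so 1 color is not enough.

No, G is not 1-colorable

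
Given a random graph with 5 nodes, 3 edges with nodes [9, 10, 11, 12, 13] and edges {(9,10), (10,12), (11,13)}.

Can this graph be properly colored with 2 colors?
Yes, G is 2-colorable

A valid 2-coloring: color 1: [10, 13]; color 2: [9, 11, 12].
(χ(G) = 2 ≤ 2.)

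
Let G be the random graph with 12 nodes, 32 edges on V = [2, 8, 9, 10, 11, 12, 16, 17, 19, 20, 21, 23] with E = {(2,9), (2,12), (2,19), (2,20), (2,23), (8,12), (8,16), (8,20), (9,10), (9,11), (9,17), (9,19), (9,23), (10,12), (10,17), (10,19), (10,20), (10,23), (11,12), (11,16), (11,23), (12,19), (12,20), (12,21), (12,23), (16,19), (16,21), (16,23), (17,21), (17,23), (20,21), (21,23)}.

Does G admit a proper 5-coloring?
Yes, G is 5-colorable

A valid 5-coloring: color 1: [9, 12, 16]; color 2: [19, 20, 23]; color 3: [2, 8, 10, 11, 21]; color 4: [17].
(χ(G) = 4 ≤ 5.)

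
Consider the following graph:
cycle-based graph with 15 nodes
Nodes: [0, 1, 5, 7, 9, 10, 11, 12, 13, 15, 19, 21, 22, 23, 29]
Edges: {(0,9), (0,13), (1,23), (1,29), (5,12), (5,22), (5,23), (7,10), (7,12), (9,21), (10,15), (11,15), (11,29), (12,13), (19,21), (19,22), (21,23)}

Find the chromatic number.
χ(G) = 3

Clique number ω(G) = 2 (lower bound: χ ≥ ω).
Odd cycle [23, 1, 29, 11, 15, 10, 7, 12, 5] needs 3 colors (χ ≥ 3).
The coloring below uses 3 colors, so χ(G) = 3.
A valid 3-coloring: color 1: [0, 1, 5, 10, 11, 21]; color 2: [9, 12, 15, 19, 23, 29]; color 3: [7, 13, 22].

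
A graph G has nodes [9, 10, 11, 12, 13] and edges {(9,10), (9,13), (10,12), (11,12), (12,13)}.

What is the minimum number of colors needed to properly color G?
χ(G) = 2

Clique number ω(G) = 2 (lower bound: χ ≥ ω).
The graph is bipartite (no odd cycle), so 2 colors suffice: χ(G) = 2.
A valid 2-coloring: color 1: [9, 12]; color 2: [10, 11, 13].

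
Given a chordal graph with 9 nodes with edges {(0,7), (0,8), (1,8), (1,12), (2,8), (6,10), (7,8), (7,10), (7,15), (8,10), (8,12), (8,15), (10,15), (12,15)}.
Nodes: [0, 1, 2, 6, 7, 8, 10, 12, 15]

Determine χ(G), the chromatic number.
χ(G) = 4

Clique number ω(G) = 4 (lower bound: χ ≥ ω).
The clique on [7, 8, 10, 15] has size 4, forcing χ ≥ 4, and the coloring below uses 4 colors, so χ(G) = 4.
A valid 4-coloring: color 1: [6, 8]; color 2: [0, 1, 2, 15]; color 3: [10, 12]; color 4: [7].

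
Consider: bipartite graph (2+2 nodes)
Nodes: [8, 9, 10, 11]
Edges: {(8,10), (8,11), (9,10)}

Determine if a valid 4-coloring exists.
A valid 4-coloring: color 1: [10, 11]; color 2: [8, 9].
(χ(G) = 2 ≤ 4.)

Yes, G is 4-colorable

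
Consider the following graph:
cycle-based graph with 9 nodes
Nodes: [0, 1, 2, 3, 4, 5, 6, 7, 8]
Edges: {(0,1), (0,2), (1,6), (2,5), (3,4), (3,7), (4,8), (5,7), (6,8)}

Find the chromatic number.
Clique number ω(G) = 2 (lower bound: χ ≥ ω).
Odd cycle [0, 2, 5, 7, 3, 4, 8, 6, 1] needs 3 colors (χ ≥ 3).
The coloring below uses 3 colors, so χ(G) = 3.
A valid 3-coloring: color 1: [0, 3, 5, 6]; color 2: [1, 2, 4, 7]; color 3: [8].

χ(G) = 3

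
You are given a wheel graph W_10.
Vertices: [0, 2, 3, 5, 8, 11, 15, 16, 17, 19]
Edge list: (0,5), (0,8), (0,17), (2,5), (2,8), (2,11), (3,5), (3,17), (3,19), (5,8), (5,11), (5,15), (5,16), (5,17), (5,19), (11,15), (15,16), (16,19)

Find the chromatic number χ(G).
χ(G) = 4

Clique number ω(G) = 3 (lower bound: χ ≥ ω).
Odd cycle [2, 8, 0, 17, 3, 19, 16, 15, 11] needs 3 colors (χ ≥ 3).
Vertex 5 is adjacent to every vertex of [0, 2, 3, 8, 11, 15, 16, 17, 19], which already need 3 colors among themselves, so 5 needs a new color (χ ≥ 4).
The coloring below uses 4 colors, so χ(G) = 4.
A valid 4-coloring: color 1: [5]; color 2: [0, 2, 3, 15]; color 3: [8, 11, 17, 19]; color 4: [16].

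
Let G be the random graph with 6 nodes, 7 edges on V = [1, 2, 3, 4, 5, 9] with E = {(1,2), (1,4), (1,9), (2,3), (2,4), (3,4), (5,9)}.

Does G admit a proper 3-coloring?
Yes, G is 3-colorable

A valid 3-coloring: color 1: [2, 9]; color 2: [1, 3, 5]; color 3: [4].
(χ(G) = 3 ≤ 3.)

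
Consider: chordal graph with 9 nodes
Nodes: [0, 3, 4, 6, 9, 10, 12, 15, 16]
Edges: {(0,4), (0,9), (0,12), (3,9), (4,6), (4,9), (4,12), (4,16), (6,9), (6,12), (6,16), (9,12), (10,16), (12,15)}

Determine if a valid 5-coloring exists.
Yes, G is 5-colorable

A valid 5-coloring: color 1: [9, 15, 16]; color 2: [3, 4, 10]; color 3: [12]; color 4: [0, 6].
(χ(G) = 4 ≤ 5.)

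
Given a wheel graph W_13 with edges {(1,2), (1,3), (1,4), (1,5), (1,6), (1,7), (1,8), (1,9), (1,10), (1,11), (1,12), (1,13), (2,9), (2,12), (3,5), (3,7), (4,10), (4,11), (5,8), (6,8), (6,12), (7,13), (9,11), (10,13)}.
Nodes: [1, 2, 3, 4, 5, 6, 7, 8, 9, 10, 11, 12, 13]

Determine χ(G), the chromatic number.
Clique number ω(G) = 3 (lower bound: χ ≥ ω).
The clique on [1, 2, 9] has size 3, forcing χ ≥ 3, and the coloring below uses 3 colors, so χ(G) = 3.
A valid 3-coloring: color 1: [1]; color 2: [2, 5, 6, 7, 10, 11]; color 3: [3, 4, 8, 9, 12, 13].

χ(G) = 3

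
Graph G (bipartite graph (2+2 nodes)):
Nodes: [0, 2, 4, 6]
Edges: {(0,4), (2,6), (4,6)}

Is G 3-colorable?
Yes, G is 3-colorable

A valid 3-coloring: color 1: [0, 6]; color 2: [2, 4].
(χ(G) = 2 ≤ 3.)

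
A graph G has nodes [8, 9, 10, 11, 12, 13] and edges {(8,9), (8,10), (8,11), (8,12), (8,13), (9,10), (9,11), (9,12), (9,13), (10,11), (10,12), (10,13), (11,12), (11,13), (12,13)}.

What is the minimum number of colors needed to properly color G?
Clique number ω(G) = 6 (lower bound: χ ≥ ω).
The clique on [8, 9, 10, 11, 12, 13] has size 6, forcing χ ≥ 6, and the coloring below uses 6 colors, so χ(G) = 6.
A valid 6-coloring: color 1: [9]; color 2: [8]; color 3: [12]; color 4: [13]; color 5: [11]; color 6: [10].

χ(G) = 6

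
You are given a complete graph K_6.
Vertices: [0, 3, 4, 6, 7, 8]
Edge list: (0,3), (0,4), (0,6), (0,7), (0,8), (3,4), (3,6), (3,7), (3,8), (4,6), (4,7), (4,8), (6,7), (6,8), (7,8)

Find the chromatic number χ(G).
Clique number ω(G) = 6 (lower bound: χ ≥ ω).
The clique on [0, 3, 4, 6, 7, 8] has size 6, forcing χ ≥ 6, and the coloring below uses 6 colors, so χ(G) = 6.
A valid 6-coloring: color 1: [6]; color 2: [3]; color 3: [7]; color 4: [0]; color 5: [4]; color 6: [8].

χ(G) = 6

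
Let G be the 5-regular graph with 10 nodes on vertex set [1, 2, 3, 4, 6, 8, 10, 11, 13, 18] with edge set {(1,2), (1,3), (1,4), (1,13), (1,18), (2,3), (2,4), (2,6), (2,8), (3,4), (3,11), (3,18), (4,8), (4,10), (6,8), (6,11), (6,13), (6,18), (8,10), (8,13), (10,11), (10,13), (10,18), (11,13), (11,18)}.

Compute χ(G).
χ(G) = 4

Clique number ω(G) = 4 (lower bound: χ ≥ ω).
The clique on [1, 2, 3, 4] has size 4, forcing χ ≥ 4, and the coloring below uses 4 colors, so χ(G) = 4.
A valid 4-coloring: color 1: [3, 8]; color 2: [1, 6, 10]; color 3: [2, 13, 18]; color 4: [4, 11].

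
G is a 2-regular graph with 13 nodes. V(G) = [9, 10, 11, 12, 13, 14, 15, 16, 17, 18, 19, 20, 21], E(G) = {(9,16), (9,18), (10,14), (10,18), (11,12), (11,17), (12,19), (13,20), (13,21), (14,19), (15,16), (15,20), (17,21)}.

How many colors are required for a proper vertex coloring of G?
χ(G) = 3

Clique number ω(G) = 2 (lower bound: χ ≥ ω).
Odd cycle [15, 16, 9, 18, 10, 14, 19, 12, 11, 17, 21, 13, 20] needs 3 colors (χ ≥ 3).
The coloring below uses 3 colors, so χ(G) = 3.
A valid 3-coloring: color 1: [9, 12, 13, 14, 15, 17]; color 2: [10, 11, 16, 19, 20, 21]; color 3: [18].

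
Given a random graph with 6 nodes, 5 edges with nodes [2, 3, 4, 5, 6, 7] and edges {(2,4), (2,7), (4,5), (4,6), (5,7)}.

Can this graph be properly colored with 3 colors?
Yes, G is 3-colorable

A valid 3-coloring: color 1: [3, 4, 7]; color 2: [2, 5, 6].
(χ(G) = 2 ≤ 3.)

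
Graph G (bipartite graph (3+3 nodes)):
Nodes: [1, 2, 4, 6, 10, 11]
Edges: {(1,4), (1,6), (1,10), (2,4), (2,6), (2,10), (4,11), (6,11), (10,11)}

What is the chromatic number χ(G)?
Clique number ω(G) = 2 (lower bound: χ ≥ ω).
The graph is bipartite (no odd cycle), so 2 colors suffice: χ(G) = 2.
A valid 2-coloring: color 1: [1, 2, 11]; color 2: [4, 6, 10].

χ(G) = 2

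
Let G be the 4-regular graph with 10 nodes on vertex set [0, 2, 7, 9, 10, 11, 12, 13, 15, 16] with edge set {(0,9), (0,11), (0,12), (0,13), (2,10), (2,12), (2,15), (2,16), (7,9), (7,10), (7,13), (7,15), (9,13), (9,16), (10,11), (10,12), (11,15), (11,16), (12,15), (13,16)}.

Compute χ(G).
χ(G) = 4

Clique number ω(G) = 3 (lower bound: χ ≥ ω).
Suppose a proper 3-coloring c exists. The clique [0, 9, 13] takes 3 distinct colors; by symmetry let c(0) = 1, c(9) = 2, c(13) = 3.
- Vertex 7: neighbors [9, 13] already have colors [2, 3] ⇒ c(7) = 1.
- Vertex 16: neighbors [9, 13] already have colors [2, 3] ⇒ c(16) = 1.
- Vertex 2: neighbors [16] already have colors [1]; try each remaining color.
- Case c(2) = 2:
  - Vertex 10: neighbors [7, 2] already have colors [1, 2] ⇒ c(10) = 3.
  - Vertex 12: neighbors [0, 2, 10] already have colors [1, 2, 3] — all 3 colors blocked. Contradiction.
- Case c(2) = 3:
  - Vertex 10: neighbors [7, 2] already have colors [1, 3] ⇒ c(10) = 2.
  - Vertex 12: neighbors [0, 10, 2] already have colors [1, 2, 3] — all 3 colors blocked. Contradiction.
Every case ends in a contradiction, so G has no proper 3-coloring (χ ≥ 4).
The coloring below uses 4 colors, so χ(G) = 4.
A valid 4-coloring: color 1: [7, 11, 12]; color 2: [0, 10, 15, 16]; color 3: [2, 13]; color 4: [9].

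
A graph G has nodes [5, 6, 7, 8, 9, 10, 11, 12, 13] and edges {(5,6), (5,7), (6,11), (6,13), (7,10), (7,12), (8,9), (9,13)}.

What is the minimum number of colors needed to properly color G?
Clique number ω(G) = 2 (lower bound: χ ≥ ω).
The graph is bipartite (no odd cycle), so 2 colors suffice: χ(G) = 2.
A valid 2-coloring: color 1: [6, 7, 9]; color 2: [5, 8, 10, 11, 12, 13].

χ(G) = 2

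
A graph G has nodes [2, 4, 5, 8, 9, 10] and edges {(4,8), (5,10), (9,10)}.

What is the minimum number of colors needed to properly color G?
χ(G) = 2

Clique number ω(G) = 2 (lower bound: χ ≥ ω).
The graph is bipartite (no odd cycle), so 2 colors suffice: χ(G) = 2.
A valid 2-coloring: color 1: [2, 4, 10]; color 2: [5, 8, 9].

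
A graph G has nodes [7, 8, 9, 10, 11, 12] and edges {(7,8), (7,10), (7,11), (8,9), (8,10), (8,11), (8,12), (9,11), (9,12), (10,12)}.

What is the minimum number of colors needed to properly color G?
Clique number ω(G) = 3 (lower bound: χ ≥ ω).
Odd cycle [12, 10, 7, 11, 9] needs 3 colors (χ ≥ 3).
Vertex 8 is adjacent to every vertex of [7, 9, 10, 11, 12], which already need 3 colors among themselves, so 8 needs a new color (χ ≥ 4).
The coloring below uses 4 colors, so χ(G) = 4.
A valid 4-coloring: color 1: [8]; color 2: [11, 12]; color 3: [9, 10]; color 4: [7].

χ(G) = 4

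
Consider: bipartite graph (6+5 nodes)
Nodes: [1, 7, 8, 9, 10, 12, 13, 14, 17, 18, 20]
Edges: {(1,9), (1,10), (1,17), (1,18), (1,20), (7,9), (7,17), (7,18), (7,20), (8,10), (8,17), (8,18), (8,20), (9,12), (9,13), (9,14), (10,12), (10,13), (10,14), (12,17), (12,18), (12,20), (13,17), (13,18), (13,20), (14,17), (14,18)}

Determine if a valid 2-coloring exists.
Yes, G is 2-colorable

A valid 2-coloring: color 1: [9, 10, 17, 18, 20]; color 2: [1, 7, 8, 12, 13, 14].
(χ(G) = 2 ≤ 2.)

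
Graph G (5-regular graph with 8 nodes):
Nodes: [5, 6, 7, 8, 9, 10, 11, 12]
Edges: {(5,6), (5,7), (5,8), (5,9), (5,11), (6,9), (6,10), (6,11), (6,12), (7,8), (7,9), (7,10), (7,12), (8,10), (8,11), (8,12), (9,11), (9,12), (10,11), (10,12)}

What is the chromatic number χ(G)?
χ(G) = 4

Clique number ω(G) = 4 (lower bound: χ ≥ ω).
The clique on [7, 8, 10, 12] has size 4, forcing χ ≥ 4, and the coloring below uses 4 colors, so χ(G) = 4.
A valid 4-coloring: color 1: [5, 10]; color 2: [6, 7]; color 3: [8, 9]; color 4: [11, 12].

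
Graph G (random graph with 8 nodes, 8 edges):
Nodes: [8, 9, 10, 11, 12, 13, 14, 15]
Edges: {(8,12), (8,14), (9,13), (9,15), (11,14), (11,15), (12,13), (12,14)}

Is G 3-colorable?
A valid 3-coloring: color 1: [10, 13, 14, 15]; color 2: [9, 11, 12]; color 3: [8].
(χ(G) = 3 ≤ 3.)

Yes, G is 3-colorable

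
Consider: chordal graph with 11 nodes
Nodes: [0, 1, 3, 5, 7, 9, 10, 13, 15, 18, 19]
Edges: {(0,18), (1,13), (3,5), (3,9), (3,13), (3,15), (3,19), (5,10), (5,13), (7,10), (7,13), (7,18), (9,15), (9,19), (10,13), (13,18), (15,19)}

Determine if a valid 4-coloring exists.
Yes, G is 4-colorable

A valid 4-coloring: color 1: [0, 13, 15]; color 2: [1, 3, 10, 18]; color 3: [5, 7, 19]; color 4: [9].
(χ(G) = 4 ≤ 4.)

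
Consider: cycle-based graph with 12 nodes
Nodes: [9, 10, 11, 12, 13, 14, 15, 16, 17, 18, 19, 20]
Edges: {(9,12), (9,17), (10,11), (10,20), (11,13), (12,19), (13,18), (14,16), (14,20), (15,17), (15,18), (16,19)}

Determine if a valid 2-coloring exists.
Yes, G is 2-colorable

A valid 2-coloring: color 1: [11, 12, 16, 17, 18, 20]; color 2: [9, 10, 13, 14, 15, 19].
(χ(G) = 2 ≤ 2.)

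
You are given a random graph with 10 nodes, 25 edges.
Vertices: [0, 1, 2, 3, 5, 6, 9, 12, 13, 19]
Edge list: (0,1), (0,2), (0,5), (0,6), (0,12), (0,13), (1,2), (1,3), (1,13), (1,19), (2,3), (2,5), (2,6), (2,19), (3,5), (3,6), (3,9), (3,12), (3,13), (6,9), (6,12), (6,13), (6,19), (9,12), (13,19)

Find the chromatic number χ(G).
Clique number ω(G) = 4 (lower bound: χ ≥ ω).
The clique on [3, 6, 9, 12] has size 4, forcing χ ≥ 4, and the coloring below uses 4 colors, so χ(G) = 4.
A valid 4-coloring: color 1: [0, 3, 19]; color 2: [1, 5, 6]; color 3: [2, 12, 13]; color 4: [9].

χ(G) = 4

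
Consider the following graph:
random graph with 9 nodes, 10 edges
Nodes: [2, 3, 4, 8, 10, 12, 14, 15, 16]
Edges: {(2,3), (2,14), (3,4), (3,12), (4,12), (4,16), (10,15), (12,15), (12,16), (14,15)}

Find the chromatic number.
Clique number ω(G) = 3 (lower bound: χ ≥ ω).
The clique on [4, 12, 16] has size 3, forcing χ ≥ 3, and the coloring below uses 3 colors, so χ(G) = 3.
A valid 3-coloring: color 1: [8, 10, 12, 14]; color 2: [2, 4, 15]; color 3: [3, 16].

χ(G) = 3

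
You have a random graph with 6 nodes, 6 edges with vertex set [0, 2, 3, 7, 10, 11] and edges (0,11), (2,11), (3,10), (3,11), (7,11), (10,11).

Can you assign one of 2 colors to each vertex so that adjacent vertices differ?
The clique on vertices [3, 10, 11] has size 3 > 2, so it alone needs 3 colors.

No, G is not 2-colorable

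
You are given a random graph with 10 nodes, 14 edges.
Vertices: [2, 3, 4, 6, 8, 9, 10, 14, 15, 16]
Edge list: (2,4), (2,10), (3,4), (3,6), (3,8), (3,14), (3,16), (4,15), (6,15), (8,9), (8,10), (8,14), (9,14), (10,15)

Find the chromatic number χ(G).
χ(G) = 3

Clique number ω(G) = 3 (lower bound: χ ≥ ω).
The clique on [3, 8, 14] has size 3, forcing χ ≥ 3, and the coloring below uses 3 colors, so χ(G) = 3.
A valid 3-coloring: color 1: [2, 3, 9, 15]; color 2: [4, 6, 8, 16]; color 3: [10, 14].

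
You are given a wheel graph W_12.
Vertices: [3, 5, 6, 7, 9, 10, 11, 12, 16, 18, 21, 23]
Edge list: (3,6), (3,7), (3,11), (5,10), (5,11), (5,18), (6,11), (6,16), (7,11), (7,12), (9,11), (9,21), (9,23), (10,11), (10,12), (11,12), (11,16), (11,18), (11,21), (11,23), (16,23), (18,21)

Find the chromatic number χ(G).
Clique number ω(G) = 3 (lower bound: χ ≥ ω).
Odd cycle [10, 5, 18, 21, 9, 23, 16, 6, 3, 7, 12] needs 3 colors (χ ≥ 3).
Vertex 11 is adjacent to every vertex of [3, 5, 6, 7, 9, 10, 12, 16, 18, 21, 23], which already need 3 colors among themselves, so 11 needs a new color (χ ≥ 4).
The coloring below uses 4 colors, so χ(G) = 4.
A valid 4-coloring: color 1: [11]; color 2: [7, 9, 10, 16, 18]; color 3: [5, 6, 12, 21, 23]; color 4: [3].

χ(G) = 4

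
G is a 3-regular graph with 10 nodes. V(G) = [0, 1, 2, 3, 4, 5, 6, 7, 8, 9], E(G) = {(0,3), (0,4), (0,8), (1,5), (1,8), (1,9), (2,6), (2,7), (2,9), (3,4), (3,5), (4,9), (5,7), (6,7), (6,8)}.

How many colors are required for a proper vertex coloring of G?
Clique number ω(G) = 3 (lower bound: χ ≥ ω).
The clique on [0, 3, 4] has size 3, forcing χ ≥ 3, and the coloring below uses 3 colors, so χ(G) = 3.
A valid 3-coloring: color 1: [0, 5, 6, 9]; color 2: [1, 2, 3]; color 3: [4, 7, 8].

χ(G) = 3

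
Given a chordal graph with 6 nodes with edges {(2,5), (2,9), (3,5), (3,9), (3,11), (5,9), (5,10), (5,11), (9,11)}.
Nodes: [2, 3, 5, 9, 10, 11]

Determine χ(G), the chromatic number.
Clique number ω(G) = 4 (lower bound: χ ≥ ω).
The clique on [3, 5, 9, 11] has size 4, forcing χ ≥ 4, and the coloring below uses 4 colors, so χ(G) = 4.
A valid 4-coloring: color 1: [5]; color 2: [9, 10]; color 3: [2, 11]; color 4: [3].

χ(G) = 4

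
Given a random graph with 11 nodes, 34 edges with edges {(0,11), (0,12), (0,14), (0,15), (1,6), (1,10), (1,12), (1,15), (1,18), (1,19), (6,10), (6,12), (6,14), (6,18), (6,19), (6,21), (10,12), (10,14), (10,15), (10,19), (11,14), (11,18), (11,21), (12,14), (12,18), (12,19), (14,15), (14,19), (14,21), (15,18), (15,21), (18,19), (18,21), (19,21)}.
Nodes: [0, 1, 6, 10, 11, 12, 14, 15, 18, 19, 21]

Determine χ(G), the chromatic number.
Clique number ω(G) = 5 (lower bound: χ ≥ ω).
The clique on [1, 6, 10, 12, 19] has size 5, forcing χ ≥ 5, and the coloring below uses 5 colors, so χ(G) = 5.
A valid 5-coloring: color 1: [1, 14]; color 2: [12, 21]; color 3: [11, 15, 19]; color 4: [0, 6]; color 5: [10, 18].

χ(G) = 5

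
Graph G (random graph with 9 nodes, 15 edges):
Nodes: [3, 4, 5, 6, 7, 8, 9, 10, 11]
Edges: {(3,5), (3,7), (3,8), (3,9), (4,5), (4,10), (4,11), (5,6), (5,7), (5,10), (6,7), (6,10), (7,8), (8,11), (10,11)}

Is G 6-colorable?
A valid 6-coloring: color 1: [5, 9, 11]; color 2: [7, 10]; color 3: [3, 4, 6]; color 4: [8].
(χ(G) = 4 ≤ 6.)

Yes, G is 6-colorable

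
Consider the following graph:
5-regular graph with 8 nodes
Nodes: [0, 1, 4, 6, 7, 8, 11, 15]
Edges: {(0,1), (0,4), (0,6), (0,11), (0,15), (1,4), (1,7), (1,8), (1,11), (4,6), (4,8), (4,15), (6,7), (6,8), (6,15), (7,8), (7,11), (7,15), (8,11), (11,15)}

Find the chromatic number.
χ(G) = 4

Clique number ω(G) = 4 (lower bound: χ ≥ ω).
The clique on [0, 4, 6, 15] has size 4, forcing χ ≥ 4, and the coloring below uses 4 colors, so χ(G) = 4.
A valid 4-coloring: color 1: [4, 7]; color 2: [1, 15]; color 3: [0, 8]; color 4: [6, 11].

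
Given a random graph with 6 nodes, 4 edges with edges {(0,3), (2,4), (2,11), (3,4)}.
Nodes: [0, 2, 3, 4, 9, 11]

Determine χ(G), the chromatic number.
Clique number ω(G) = 2 (lower bound: χ ≥ ω).
The graph is bipartite (no odd cycle), so 2 colors suffice: χ(G) = 2.
A valid 2-coloring: color 1: [2, 3, 9]; color 2: [0, 4, 11].

χ(G) = 2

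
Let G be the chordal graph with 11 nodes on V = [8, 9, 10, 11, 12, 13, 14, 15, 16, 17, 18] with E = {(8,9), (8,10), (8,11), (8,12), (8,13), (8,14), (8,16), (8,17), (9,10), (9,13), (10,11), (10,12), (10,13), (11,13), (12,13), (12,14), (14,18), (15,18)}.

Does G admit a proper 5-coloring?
A valid 5-coloring: color 1: [8, 18]; color 2: [13, 14, 15, 16, 17]; color 3: [10]; color 4: [9, 11, 12].
(χ(G) = 4 ≤ 5.)

Yes, G is 5-colorable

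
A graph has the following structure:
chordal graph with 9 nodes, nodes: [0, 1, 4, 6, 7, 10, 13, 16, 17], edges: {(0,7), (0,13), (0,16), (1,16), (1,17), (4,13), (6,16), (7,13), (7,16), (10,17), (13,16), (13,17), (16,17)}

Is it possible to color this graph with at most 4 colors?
A valid 4-coloring: color 1: [4, 10, 16]; color 2: [1, 6, 13]; color 3: [7, 17]; color 4: [0].
(χ(G) = 4 ≤ 4.)

Yes, G is 4-colorable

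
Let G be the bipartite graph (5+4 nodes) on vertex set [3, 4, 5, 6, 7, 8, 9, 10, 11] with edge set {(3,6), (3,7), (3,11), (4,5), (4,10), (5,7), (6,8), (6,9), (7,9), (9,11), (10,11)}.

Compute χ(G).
χ(G) = 2

Clique number ω(G) = 2 (lower bound: χ ≥ ω).
The graph is bipartite (no odd cycle), so 2 colors suffice: χ(G) = 2.
A valid 2-coloring: color 1: [3, 5, 8, 9, 10]; color 2: [4, 6, 7, 11].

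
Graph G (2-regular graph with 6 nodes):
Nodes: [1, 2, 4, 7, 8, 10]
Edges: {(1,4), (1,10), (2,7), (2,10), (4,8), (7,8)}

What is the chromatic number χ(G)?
Clique number ω(G) = 2 (lower bound: χ ≥ ω).
The graph is bipartite (no odd cycle), so 2 colors suffice: χ(G) = 2.
A valid 2-coloring: color 1: [1, 2, 8]; color 2: [4, 7, 10].

χ(G) = 2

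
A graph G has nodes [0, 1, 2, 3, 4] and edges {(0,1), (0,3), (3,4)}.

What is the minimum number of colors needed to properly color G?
Clique number ω(G) = 2 (lower bound: χ ≥ ω).
The graph is bipartite (no odd cycle), so 2 colors suffice: χ(G) = 2.
A valid 2-coloring: color 1: [0, 2, 4]; color 2: [1, 3].

χ(G) = 2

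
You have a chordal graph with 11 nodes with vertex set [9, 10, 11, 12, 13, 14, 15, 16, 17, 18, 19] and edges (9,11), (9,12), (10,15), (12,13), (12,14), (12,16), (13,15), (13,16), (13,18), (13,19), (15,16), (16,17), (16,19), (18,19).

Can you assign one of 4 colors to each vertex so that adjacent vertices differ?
A valid 4-coloring: color 1: [9, 10, 13, 14, 17]; color 2: [11, 16, 18]; color 3: [12, 15, 19].
(χ(G) = 3 ≤ 4.)

Yes, G is 4-colorable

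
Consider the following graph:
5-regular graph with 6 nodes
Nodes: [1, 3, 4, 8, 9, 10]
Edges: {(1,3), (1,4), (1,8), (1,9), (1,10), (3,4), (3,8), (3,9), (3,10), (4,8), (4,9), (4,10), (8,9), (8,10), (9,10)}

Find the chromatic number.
χ(G) = 6

Clique number ω(G) = 6 (lower bound: χ ≥ ω).
The clique on [1, 3, 4, 8, 9, 10] has size 6, forcing χ ≥ 6, and the coloring below uses 6 colors, so χ(G) = 6.
A valid 6-coloring: color 1: [8]; color 2: [9]; color 3: [4]; color 4: [1]; color 5: [3]; color 6: [10].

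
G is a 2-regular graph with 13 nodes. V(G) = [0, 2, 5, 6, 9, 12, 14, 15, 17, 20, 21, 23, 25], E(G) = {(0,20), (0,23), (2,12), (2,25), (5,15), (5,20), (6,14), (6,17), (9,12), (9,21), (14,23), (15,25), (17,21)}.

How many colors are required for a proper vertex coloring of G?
χ(G) = 3

Clique number ω(G) = 2 (lower bound: χ ≥ ω).
Odd cycle [25, 15, 5, 20, 0, 23, 14, 6, 17, 21, 9, 12, 2] needs 3 colors (χ ≥ 3).
The coloring below uses 3 colors, so χ(G) = 3.
A valid 3-coloring: color 1: [0, 5, 12, 14, 17, 25]; color 2: [2, 6, 15, 20, 21, 23]; color 3: [9].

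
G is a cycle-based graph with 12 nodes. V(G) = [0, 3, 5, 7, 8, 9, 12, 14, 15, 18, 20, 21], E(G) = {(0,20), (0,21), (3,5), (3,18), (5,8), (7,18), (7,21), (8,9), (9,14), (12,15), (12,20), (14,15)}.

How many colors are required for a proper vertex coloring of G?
χ(G) = 2

Clique number ω(G) = 2 (lower bound: χ ≥ ω).
The graph is bipartite (no odd cycle), so 2 colors suffice: χ(G) = 2.
A valid 2-coloring: color 1: [5, 9, 15, 18, 20, 21]; color 2: [0, 3, 7, 8, 12, 14].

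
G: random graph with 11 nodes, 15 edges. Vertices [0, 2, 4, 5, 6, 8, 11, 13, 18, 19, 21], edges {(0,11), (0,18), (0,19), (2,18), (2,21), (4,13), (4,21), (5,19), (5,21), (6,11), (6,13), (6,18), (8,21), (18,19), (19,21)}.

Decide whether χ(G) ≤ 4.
A valid 4-coloring: color 1: [11, 13, 18, 21]; color 2: [2, 4, 6, 8, 19]; color 3: [0, 5].
(χ(G) = 3 ≤ 4.)

Yes, G is 4-colorable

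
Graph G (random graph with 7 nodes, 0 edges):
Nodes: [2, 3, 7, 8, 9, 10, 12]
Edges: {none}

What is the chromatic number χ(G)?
χ(G) = 1

Clique number ω(G) = 1 (lower bound: χ ≥ ω).
The graph has no edges, so one color suffices: χ(G) = 1.
A valid 1-coloring: color 1: [2, 3, 7, 8, 9, 10, 12].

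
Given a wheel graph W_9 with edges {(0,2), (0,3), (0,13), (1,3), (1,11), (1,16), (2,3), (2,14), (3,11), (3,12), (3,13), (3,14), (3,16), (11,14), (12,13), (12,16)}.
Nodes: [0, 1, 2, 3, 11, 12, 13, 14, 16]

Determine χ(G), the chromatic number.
Clique number ω(G) = 3 (lower bound: χ ≥ ω).
The clique on [0, 2, 3] has size 3, forcing χ ≥ 3, and the coloring below uses 3 colors, so χ(G) = 3.
A valid 3-coloring: color 1: [3]; color 2: [2, 11, 13, 16]; color 3: [0, 1, 12, 14].

χ(G) = 3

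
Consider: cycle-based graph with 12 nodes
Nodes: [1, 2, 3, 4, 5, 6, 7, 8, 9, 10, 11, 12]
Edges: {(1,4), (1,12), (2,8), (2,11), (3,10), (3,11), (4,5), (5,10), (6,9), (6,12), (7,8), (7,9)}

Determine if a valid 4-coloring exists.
A valid 4-coloring: color 1: [4, 8, 9, 10, 11, 12]; color 2: [1, 2, 3, 5, 6, 7].
(χ(G) = 2 ≤ 4.)

Yes, G is 4-colorable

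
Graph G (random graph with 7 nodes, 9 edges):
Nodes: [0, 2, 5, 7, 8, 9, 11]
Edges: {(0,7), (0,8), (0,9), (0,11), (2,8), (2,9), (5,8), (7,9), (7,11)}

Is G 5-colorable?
Yes, G is 5-colorable

A valid 5-coloring: color 1: [0, 2, 5]; color 2: [7, 8]; color 3: [9, 11].
(χ(G) = 3 ≤ 5.)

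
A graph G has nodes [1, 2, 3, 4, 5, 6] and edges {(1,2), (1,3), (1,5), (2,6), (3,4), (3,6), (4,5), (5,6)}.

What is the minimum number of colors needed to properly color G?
Clique number ω(G) = 2 (lower bound: χ ≥ ω).
The graph is bipartite (no odd cycle), so 2 colors suffice: χ(G) = 2.
A valid 2-coloring: color 1: [1, 4, 6]; color 2: [2, 3, 5].

χ(G) = 2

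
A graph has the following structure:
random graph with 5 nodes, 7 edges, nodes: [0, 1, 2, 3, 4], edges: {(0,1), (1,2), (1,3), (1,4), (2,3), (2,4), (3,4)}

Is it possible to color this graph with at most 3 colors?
No, G is not 3-colorable

The clique on vertices [1, 2, 3, 4] has size 4 > 3, so it alone needs 4 colors.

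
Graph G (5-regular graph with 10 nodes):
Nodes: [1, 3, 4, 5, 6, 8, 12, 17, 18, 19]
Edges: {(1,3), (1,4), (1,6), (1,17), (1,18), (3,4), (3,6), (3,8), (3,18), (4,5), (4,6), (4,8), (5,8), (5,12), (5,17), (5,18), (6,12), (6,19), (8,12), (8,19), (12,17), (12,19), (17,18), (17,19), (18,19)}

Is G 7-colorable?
Yes, G is 7-colorable

A valid 7-coloring: color 1: [1, 8]; color 2: [3, 5, 19]; color 3: [4, 12, 18]; color 4: [6, 17].
(χ(G) = 4 ≤ 7.)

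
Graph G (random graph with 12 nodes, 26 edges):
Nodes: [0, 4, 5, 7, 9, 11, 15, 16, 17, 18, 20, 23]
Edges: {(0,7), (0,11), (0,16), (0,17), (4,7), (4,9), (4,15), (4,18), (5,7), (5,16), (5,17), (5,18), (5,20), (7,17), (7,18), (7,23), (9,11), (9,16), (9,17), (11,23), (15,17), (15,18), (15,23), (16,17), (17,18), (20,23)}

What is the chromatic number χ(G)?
Clique number ω(G) = 4 (lower bound: χ ≥ ω).
The clique on [5, 7, 17, 18] has size 4, forcing χ ≥ 4, and the coloring below uses 4 colors, so χ(G) = 4.
A valid 4-coloring: color 1: [4, 17, 23]; color 2: [7, 11, 15, 16, 20]; color 3: [0, 5, 9]; color 4: [18].

χ(G) = 4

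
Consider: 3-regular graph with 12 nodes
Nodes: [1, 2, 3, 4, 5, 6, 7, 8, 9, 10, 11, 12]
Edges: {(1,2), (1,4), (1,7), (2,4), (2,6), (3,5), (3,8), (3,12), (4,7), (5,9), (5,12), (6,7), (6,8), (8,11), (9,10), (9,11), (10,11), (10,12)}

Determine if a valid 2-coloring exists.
The clique on vertices [1, 2, 4] has size 3 > 2, so it alone needs 3 colors.

No, G is not 2-colorable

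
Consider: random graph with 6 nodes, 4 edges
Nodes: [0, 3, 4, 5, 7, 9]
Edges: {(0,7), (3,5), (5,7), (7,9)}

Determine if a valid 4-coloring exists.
A valid 4-coloring: color 1: [3, 4, 7]; color 2: [0, 5, 9].
(χ(G) = 2 ≤ 4.)

Yes, G is 4-colorable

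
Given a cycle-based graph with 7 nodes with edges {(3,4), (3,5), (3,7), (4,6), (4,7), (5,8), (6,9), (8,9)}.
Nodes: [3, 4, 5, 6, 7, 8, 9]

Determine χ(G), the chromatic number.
χ(G) = 3

Clique number ω(G) = 3 (lower bound: χ ≥ ω).
The clique on [3, 4, 7] has size 3, forcing χ ≥ 3, and the coloring below uses 3 colors, so χ(G) = 3.
A valid 3-coloring: color 1: [4, 5, 9]; color 2: [3, 6, 8]; color 3: [7].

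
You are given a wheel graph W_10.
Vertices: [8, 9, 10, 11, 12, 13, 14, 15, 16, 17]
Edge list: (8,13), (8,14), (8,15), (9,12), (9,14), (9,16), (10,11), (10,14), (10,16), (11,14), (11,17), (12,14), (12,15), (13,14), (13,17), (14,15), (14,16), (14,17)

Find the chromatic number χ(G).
χ(G) = 4

Clique number ω(G) = 3 (lower bound: χ ≥ ω).
Odd cycle [9, 16, 10, 11, 17, 13, 8, 15, 12] needs 3 colors (χ ≥ 3).
Vertex 14 is adjacent to every vertex of [8, 9, 10, 11, 12, 13, 15, 16, 17], which already need 3 colors among themselves, so 14 needs a new color (χ ≥ 4).
The coloring below uses 4 colors, so χ(G) = 4.
A valid 4-coloring: color 1: [14]; color 2: [9, 10, 15, 17]; color 3: [11, 12, 13, 16]; color 4: [8].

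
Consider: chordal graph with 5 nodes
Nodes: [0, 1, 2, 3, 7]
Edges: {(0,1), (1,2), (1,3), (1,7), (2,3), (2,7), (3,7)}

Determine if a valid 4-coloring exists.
Yes, G is 4-colorable

A valid 4-coloring: color 1: [1]; color 2: [0, 3]; color 3: [2]; color 4: [7].
(χ(G) = 4 ≤ 4.)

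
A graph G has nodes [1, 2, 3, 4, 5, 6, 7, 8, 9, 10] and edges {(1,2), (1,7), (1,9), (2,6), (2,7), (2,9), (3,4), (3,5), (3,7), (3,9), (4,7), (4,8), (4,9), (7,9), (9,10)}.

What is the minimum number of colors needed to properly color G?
Clique number ω(G) = 4 (lower bound: χ ≥ ω).
The clique on [1, 2, 7, 9] has size 4, forcing χ ≥ 4, and the coloring below uses 4 colors, so χ(G) = 4.
A valid 4-coloring: color 1: [5, 6, 8, 9]; color 2: [7, 10]; color 3: [2, 4]; color 4: [1, 3].

χ(G) = 4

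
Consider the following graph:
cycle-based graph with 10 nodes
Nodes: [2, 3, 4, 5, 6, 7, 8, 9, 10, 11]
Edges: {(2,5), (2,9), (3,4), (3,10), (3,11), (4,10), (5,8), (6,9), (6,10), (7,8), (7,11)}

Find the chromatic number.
Clique number ω(G) = 3 (lower bound: χ ≥ ω).
The clique on [3, 4, 10] has size 3, forcing χ ≥ 3, and the coloring below uses 3 colors, so χ(G) = 3.
A valid 3-coloring: color 1: [5, 9, 10, 11]; color 2: [2, 3, 6, 8]; color 3: [4, 7].

χ(G) = 3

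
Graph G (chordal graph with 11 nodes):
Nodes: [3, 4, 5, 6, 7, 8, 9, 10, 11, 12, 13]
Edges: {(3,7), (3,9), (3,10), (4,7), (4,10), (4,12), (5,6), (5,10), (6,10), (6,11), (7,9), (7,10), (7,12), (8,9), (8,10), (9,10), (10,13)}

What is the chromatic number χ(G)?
χ(G) = 4

Clique number ω(G) = 4 (lower bound: χ ≥ ω).
The clique on [3, 7, 9, 10] has size 4, forcing χ ≥ 4, and the coloring below uses 4 colors, so χ(G) = 4.
A valid 4-coloring: color 1: [10, 11, 12]; color 2: [6, 7, 8, 13]; color 3: [4, 5, 9]; color 4: [3].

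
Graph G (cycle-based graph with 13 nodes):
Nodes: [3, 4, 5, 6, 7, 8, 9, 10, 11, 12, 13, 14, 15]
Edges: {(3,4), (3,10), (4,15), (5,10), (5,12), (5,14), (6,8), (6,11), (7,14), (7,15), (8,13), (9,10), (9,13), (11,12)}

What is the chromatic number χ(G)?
Clique number ω(G) = 2 (lower bound: χ ≥ ω).
Odd cycle [4, 15, 7, 14, 5, 10, 3] needs 3 colors (χ ≥ 3).
The coloring below uses 3 colors, so χ(G) = 3.
A valid 3-coloring: color 1: [4, 6, 7, 10, 12, 13]; color 2: [3, 5, 8, 9, 11, 15]; color 3: [14].

χ(G) = 3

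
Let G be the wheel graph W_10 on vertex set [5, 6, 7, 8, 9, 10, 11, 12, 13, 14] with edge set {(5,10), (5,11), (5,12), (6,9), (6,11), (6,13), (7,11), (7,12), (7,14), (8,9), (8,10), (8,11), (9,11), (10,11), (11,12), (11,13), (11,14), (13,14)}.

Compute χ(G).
Clique number ω(G) = 3 (lower bound: χ ≥ ω).
Odd cycle [14, 7, 12, 5, 10, 8, 9, 6, 13] needs 3 colors (χ ≥ 3).
Vertex 11 is adjacent to every vertex of [5, 6, 7, 8, 9, 10, 12, 13, 14], which already need 3 colors among themselves, so 11 needs a new color (χ ≥ 4).
The coloring below uses 4 colors, so χ(G) = 4.
A valid 4-coloring: color 1: [11]; color 2: [6, 10, 12, 14]; color 3: [5, 7, 8, 13]; color 4: [9].

χ(G) = 4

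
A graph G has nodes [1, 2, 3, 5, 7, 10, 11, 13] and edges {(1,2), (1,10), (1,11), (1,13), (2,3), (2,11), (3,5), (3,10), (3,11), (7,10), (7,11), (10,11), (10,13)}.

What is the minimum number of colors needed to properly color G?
Clique number ω(G) = 3 (lower bound: χ ≥ ω).
The clique on [1, 2, 11] has size 3, forcing χ ≥ 3, and the coloring below uses 3 colors, so χ(G) = 3.
A valid 3-coloring: color 1: [5, 11, 13]; color 2: [2, 10]; color 3: [1, 3, 7].

χ(G) = 3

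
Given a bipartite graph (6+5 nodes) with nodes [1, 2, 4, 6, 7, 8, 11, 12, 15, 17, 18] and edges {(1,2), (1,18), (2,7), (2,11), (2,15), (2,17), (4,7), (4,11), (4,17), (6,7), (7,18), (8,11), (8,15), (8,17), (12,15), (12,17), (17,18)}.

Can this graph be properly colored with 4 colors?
Yes, G is 4-colorable

A valid 4-coloring: color 1: [2, 4, 6, 8, 12, 18]; color 2: [1, 7, 11, 15, 17].
(χ(G) = 2 ≤ 4.)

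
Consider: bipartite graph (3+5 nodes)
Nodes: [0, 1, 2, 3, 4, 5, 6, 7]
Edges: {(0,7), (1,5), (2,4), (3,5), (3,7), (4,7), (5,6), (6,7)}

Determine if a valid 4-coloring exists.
Yes, G is 4-colorable

A valid 4-coloring: color 1: [2, 5, 7]; color 2: [0, 1, 3, 4, 6].
(χ(G) = 2 ≤ 4.)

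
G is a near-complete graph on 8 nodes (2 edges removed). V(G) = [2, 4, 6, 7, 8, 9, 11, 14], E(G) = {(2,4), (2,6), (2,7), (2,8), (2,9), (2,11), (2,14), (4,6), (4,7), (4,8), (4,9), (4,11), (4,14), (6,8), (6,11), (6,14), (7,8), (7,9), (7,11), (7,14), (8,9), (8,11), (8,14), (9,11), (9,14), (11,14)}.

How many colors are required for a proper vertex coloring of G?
χ(G) = 7

Clique number ω(G) = 7 (lower bound: χ ≥ ω).
The clique on [2, 4, 7, 8, 9, 11, 14] has size 7, forcing χ ≥ 7, and the coloring below uses 7 colors, so χ(G) = 7.
A valid 7-coloring: color 1: [11]; color 2: [2]; color 3: [4]; color 4: [14]; color 5: [8]; color 6: [6, 7]; color 7: [9].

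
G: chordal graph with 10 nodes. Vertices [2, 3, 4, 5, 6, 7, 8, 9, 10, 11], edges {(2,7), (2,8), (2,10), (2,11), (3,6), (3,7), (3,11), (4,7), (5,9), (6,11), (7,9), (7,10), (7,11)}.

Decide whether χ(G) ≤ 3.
Yes, G is 3-colorable

A valid 3-coloring: color 1: [5, 6, 7, 8]; color 2: [4, 9, 10, 11]; color 3: [2, 3].
(χ(G) = 3 ≤ 3.)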